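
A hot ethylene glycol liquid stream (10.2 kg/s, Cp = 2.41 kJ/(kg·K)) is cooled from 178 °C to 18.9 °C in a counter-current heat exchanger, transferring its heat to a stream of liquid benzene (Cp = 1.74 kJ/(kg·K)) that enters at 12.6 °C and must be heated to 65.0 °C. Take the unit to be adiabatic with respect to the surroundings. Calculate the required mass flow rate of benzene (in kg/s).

Heat released by hot stream: Q = 10.2 × 2.41 × (178 − 18.9) = 3911 kJ/s
Energy balance on cold side (adiabatic exchanger): Q = ṁ_c·Cp_c·(T_c,out − T_c,in)
ṁ_c = 3911 / [1.74 × (65.0 − 12.6)] = 42.895 kg/s

ṁ_c = 42.9 kg/s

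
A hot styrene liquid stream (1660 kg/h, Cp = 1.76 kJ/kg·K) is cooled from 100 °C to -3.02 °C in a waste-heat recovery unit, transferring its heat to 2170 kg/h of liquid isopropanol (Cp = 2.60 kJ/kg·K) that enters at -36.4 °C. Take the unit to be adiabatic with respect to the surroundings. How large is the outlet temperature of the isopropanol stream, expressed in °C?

Heat released by hot stream: Q = 1660 × 1.76 × (100 − -3.02) = 300980 kJ/h
Energy balance on cold side (adiabatic exchanger): Q = ṁ_c·Cp_c·(T_c,out − T_c,in)
T_c,out = -36.4 + 300980/(2170 × 2.60) = 16.947 °C

T_c,out = 16.9 °C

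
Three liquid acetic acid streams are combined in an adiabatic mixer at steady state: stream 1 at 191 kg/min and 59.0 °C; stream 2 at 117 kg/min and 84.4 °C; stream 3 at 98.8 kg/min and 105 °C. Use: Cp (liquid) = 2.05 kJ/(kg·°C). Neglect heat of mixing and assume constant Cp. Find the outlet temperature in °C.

Energy balance with Q = 0: Σ ṁᵢCp,ᵢ(T_out − Tᵢ) = 0
Σ ṁᵢCp,ᵢTᵢ = 191×2.05×59.0 + 117×2.05×84.4 + 98.8×2.05×105 = 64611
Σ ṁᵢCp,ᵢ = 191×2.05 + 117×2.05 + 98.8×2.05 = 833.94
T_out = 64611 / 833.94 = 77.477 °C

T_out = 77.5 °C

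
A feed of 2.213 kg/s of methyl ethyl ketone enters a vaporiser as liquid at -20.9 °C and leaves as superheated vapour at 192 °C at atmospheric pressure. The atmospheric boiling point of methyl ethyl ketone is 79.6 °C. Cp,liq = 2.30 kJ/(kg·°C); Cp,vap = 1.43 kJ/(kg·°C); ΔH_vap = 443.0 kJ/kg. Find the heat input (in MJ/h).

liquid -20.9→79.6 °C: 231.15 kJ/kg
vaporisation at 79.6 °C: 443 kJ/kg
vapour 79.6→192 °C: 160.73 kJ/kg
Δh = 231.15 + 443 + 160.73 = 834.88 kJ/kg
Q = ṁ·Δh = 2.213 kg/s × 834.88 kJ/kg = 1847.6 kJ/s
|Q| = 1847.6 kW = 6651.3 MJ/h

Q = 6650 MJ/h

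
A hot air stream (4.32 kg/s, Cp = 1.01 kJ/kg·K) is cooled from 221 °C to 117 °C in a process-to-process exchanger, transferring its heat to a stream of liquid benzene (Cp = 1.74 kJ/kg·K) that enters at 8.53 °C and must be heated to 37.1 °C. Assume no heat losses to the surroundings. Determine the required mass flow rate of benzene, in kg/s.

Heat released by hot stream: Q = 4.32 × 1.01 × (221 − 117) = 453.77 kJ/s
Energy balance on cold side (adiabatic exchanger): Q = ṁ_c·Cp_c·(T_c,out − T_c,in)
ṁ_c = 453.77 / [1.74 × (37.1 − 8.53)] = 9.1281 kg/s

ṁ_c = 9.13 kg/s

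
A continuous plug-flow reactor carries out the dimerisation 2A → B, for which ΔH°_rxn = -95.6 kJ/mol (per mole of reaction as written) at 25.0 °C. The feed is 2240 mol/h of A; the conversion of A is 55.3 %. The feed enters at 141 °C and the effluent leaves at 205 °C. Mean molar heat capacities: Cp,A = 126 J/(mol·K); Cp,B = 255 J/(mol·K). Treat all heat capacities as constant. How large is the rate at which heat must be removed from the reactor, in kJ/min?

Extent of reaction ξ = 0.553 × 2240 / 2 = 619.36 mol/h
Reaction term: ξ·ΔH°_rxn = 619.36 × -95.6 = -59211 kJ/h
Sensible, feed 141→25 °C: -32740 kJ/h
Outlet flows (mol/h): A 1001.3, B 619.36
Sensible, products 25→205 °C: 51138 kJ/h
Q = ΔH = -40813 kJ/h = -11.337 kW
Heat removed = 680.22 kJ/min

Q_out = 680 kJ/min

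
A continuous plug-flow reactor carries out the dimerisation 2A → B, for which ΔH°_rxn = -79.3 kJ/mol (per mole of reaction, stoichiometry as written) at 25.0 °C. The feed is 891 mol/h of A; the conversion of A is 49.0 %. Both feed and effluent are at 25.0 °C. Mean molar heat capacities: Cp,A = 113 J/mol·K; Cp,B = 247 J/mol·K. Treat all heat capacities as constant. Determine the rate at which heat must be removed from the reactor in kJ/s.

Q_out = 4.81 kJ/s

Extent of reaction ξ = 0.490 × 891 / 2 = 218.29 mol/h
Reaction term: ξ·ΔH°_rxn = 218.29 × -79.3 = -17311 kJ/h
Q = ΔH = -17311 kJ/h = -4.8086 kW
Heat removed = 4.8086 kJ/s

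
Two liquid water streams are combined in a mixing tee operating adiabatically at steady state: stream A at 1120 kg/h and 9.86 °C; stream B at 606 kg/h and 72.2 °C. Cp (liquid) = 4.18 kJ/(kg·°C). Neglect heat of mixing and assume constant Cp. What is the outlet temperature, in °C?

T_out = 31.7 °C

Energy balance with Q = 0: Σ ṁᵢCp,ᵢ(T_out − Tᵢ) = 0
Σ ṁᵢCp,ᵢTᵢ = 1120×4.18×9.86 + 606×4.18×72.2 = 229050
Σ ṁᵢCp,ᵢ = 1120×4.18 + 606×4.18 = 7214.7
T_out = 229050 / 7214.7 = 31.748 °C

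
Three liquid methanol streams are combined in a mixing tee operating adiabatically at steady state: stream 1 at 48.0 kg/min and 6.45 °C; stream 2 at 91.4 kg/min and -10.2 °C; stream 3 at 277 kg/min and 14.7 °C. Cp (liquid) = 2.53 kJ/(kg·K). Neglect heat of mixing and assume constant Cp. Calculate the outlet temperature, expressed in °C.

T_out = 8.28 °C

Adiabatic, steady state ⇒ Σ ṁᵢCp,ᵢ(T_out − Tᵢ) = 0
T_out = Σ ṁᵢCp,ᵢTᵢ / Σ ṁᵢCp,ᵢ
      = 8726.5 / 1053.5 = 8.2834 °C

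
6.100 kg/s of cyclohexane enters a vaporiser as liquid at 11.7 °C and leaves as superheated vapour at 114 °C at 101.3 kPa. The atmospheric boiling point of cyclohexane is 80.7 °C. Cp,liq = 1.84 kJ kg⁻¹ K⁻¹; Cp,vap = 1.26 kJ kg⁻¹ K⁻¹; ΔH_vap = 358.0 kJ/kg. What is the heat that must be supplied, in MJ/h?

Q = 11600 MJ/h

liquid 11.7→80.7 °C: 126.96 kJ/kg
vaporisation at 80.7 °C: 358 kJ/kg
vapour 80.7→114 °C: 41.958 kJ/kg
Δh = 126.96 + 358 + 41.958 = 526.92 kJ/kg
Q = ṁ·Δh = 6.100 kg/s × 526.92 kJ/kg = 3214.2 kJ/s
|Q| = 3214.2 kW = 11571 MJ/h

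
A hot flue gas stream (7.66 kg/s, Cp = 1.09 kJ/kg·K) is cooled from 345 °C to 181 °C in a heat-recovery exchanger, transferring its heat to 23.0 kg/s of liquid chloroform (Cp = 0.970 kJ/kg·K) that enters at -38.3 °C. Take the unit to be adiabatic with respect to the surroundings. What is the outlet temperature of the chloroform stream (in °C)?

T_c,out = 23.1 °C

Heat released by hot stream: Q = 7.66 × 1.09 × (345 − 181) = 1369.3 kJ/s
Energy balance on cold side (adiabatic exchanger): Q = ṁ_c·Cp_c·(T_c,out − T_c,in)
T_c,out = -38.3 + 1369.3/(23.0 × 0.970) = 23.076 °C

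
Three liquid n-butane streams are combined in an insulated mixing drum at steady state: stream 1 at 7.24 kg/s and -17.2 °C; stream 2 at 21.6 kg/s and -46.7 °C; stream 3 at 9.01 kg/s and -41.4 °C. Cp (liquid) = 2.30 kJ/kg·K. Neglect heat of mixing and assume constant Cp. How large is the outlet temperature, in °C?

No heat crosses the boundary, so H_out = H_in.
T_out = Σ ṁᵢCp,ᵢTᵢ / Σ ṁᵢCp,ᵢ
      = -3464.4 / 87.055 = -39.796 °C

T_out = -39.8 °C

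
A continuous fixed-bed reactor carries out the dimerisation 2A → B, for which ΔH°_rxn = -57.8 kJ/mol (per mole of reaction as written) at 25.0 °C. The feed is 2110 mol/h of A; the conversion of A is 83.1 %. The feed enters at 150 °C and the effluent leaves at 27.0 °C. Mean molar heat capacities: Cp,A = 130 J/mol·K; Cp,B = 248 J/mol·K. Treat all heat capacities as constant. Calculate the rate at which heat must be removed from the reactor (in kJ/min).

Q_out = 1410 kJ/min

Extent of reaction ξ = 0.831 × 2110 / 2 = 876.7 mol/h
Reaction term: ξ·ΔH°_rxn = 876.7 × -57.8 = -50674 kJ/h
Sensible, feed 150→25 °C: -34288 kJ/h
Outlet flows (mol/h): A 356.59, B 876.7
Sensible, products 25→27.0 °C: 527.56 kJ/h
Q = ΔH = -84433 kJ/h = -23.454 kW
Heat removed = 1407.2 kJ/min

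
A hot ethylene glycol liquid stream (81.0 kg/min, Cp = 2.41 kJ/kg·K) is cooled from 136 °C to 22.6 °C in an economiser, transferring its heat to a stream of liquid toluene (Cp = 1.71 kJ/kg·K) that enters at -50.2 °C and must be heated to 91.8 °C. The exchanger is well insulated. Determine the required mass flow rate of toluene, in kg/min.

ṁ_c = 91.2 kg/min

Heat released by hot stream: Q = 81.0 × 2.41 × (136 − 22.6) = 22137 kJ/min
Energy balance on cold side (adiabatic exchanger): Q = ṁ_c·Cp_c·(T_c,out − T_c,in)
ṁ_c = 22137 / [1.71 × (91.8 − -50.2)] = 91.166 kg/min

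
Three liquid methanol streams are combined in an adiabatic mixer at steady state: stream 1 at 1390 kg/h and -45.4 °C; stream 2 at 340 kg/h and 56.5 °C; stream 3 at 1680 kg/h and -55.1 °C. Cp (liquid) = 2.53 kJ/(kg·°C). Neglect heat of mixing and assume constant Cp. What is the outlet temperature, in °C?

T_out = -40.0 °C

No heat crosses the boundary, so H_out = H_in.
T_out = Σ ṁᵢCp,ᵢTᵢ / Σ ṁᵢCp,ᵢ
      = -345250 / 8627.3 = -40.019 °C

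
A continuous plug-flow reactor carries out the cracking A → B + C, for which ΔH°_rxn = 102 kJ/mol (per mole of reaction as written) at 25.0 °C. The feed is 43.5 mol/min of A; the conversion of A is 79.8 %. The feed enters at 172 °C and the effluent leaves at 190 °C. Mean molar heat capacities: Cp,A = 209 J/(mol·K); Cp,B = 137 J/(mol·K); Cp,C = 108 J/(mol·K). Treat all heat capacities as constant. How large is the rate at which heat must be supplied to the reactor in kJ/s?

Extent of reaction ξ = 0.798 × 43.5 = 34.713 mol/min
Reaction term: ξ·ΔH°_rxn = 34.713 × 102 = 3540.7 kJ/min
Sensible, feed 172→25 °C: -1336.5 kJ/min
Outlet flows (mol/min): A 8.787, B 34.713, C 34.713
Sensible, products 25→190 °C: 1706.3 kJ/min
Q = ΔH = 3910.6 kJ/min = 65.176 kW
Heat supplied = 65.176 kJ/s

Q_in = 65.2 kJ/s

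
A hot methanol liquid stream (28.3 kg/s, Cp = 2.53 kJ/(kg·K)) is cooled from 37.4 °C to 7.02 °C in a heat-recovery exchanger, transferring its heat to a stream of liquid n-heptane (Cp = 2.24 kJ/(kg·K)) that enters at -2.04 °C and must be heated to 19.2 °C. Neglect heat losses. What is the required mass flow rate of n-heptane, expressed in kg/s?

ṁ_c = 45.7 kg/s

Heat released by hot stream: Q = 28.3 × 2.53 × (37.4 − 7.02) = 2175.2 kJ/s
Energy balance on cold side (adiabatic exchanger): Q = ṁ_c·Cp_c·(T_c,out − T_c,in)
ṁ_c = 2175.2 / [2.24 × (19.2 − -2.04)] = 45.719 kg/s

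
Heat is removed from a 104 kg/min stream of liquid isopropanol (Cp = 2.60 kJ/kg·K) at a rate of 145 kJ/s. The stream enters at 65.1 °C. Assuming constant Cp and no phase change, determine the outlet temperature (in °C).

Q = 145 kJ/s = 8700 kJ/min
ΔT = Q/(ṁ·Cp) = 8700/(104×2.60) = 32.175 K
T_out = 65.1 − 32.175 = 32.925 °C

T_out = 32.9 °C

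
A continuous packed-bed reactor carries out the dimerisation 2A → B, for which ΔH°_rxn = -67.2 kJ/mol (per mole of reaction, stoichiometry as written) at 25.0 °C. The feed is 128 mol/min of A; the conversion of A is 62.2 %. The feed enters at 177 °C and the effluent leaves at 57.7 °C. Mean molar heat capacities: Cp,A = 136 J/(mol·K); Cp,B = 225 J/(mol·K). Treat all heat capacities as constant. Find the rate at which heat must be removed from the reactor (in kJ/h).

Extent of reaction ξ = 0.622 × 128 / 2 = 39.808 mol/min
Reaction term: ξ·ΔH°_rxn = 39.808 × -67.2 = -2675.1 kJ/min
Sensible, feed 177→25 °C: -2646 kJ/min
Outlet flows (mol/min): A 48.384, B 39.808
Sensible, products 25→57.7 °C: 508.06 kJ/min
Q = ΔH = -4813.1 kJ/min = -80.218 kW
Heat removed = 288780 kJ/h

Q_out = 289000 kJ/h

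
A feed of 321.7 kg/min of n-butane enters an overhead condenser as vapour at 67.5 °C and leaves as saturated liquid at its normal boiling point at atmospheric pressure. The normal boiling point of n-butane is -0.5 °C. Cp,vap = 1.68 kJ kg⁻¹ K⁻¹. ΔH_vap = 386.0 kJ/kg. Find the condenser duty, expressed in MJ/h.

Q_c = 9660 MJ/h

vapour 67.5→-0.5 °C: -114.24 kJ/kg
condensation at -0.5 °C: -386 kJ/kg
Δh = -114.24 + -386 = -500.24 kJ/kg
Q = ṁ·Δh = 321.7 kg/min × -500.24 kJ/kg = -160930 kJ/min
|Q| = 2682.1 kW = 9655.6 MJ/h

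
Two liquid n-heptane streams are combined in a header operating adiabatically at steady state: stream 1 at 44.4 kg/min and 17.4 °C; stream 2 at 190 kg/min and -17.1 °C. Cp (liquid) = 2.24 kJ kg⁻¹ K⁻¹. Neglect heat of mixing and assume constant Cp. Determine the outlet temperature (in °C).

Adiabatic, steady state ⇒ Σ ṁᵢCp,ᵢ(T_out − Tᵢ) = 0
Σ ṁᵢCp,ᵢTᵢ = 44.4×2.24×17.4 + 190×2.24×-17.1 = -5547.2
Σ ṁᵢCp,ᵢ = 44.4×2.24 + 190×2.24 = 525.06
T_out = -5547.2 / 525.06 = -10.565 °C

T_out = -10.6 °C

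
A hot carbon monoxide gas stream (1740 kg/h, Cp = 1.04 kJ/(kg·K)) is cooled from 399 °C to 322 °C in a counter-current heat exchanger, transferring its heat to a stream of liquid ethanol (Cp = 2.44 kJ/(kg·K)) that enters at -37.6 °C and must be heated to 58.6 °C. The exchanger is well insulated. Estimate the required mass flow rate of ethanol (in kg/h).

ṁ_c = 594 kg/h

Heat released by hot stream: Q = 1740 × 1.04 × (399 − 322) = 139340 kJ/h
Energy balance on cold side (adiabatic exchanger): Q = ṁ_c·Cp_c·(T_c,out − T_c,in)
ṁ_c = 139340 / [2.44 × (58.6 − -37.6)] = 593.62 kg/h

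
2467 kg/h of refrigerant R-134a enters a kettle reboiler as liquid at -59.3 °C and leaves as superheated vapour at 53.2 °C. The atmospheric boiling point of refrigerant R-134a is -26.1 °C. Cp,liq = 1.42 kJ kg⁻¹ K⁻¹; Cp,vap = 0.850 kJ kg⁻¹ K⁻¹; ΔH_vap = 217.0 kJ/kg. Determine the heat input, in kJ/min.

liquid -59.3→-26.1 °C: 47.144 kJ/kg
vaporisation at -26.1 °C: 217 kJ/kg
vapour -26.1→53.2 °C: 67.405 kJ/kg
Δh = 47.144 + 217 + 67.405 = 331.55 kJ/kg
Q = ṁ·Δh = 2467 kg/h × 331.55 kJ/kg = 817930 kJ/h
|Q| = 227.2 kW = 13632 kJ/min

Q = 13600 kJ/min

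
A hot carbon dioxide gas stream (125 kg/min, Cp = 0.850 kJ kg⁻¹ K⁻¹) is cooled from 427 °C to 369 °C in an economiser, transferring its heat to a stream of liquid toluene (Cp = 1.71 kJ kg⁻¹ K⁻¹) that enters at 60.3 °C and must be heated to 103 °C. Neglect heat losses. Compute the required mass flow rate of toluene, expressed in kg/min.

ṁ_c = 84.4 kg/min

Heat released by hot stream: Q = 125 × 0.850 × (427 − 369) = 6162.5 kJ/min
Energy balance on cold side (adiabatic exchanger): Q = ṁ_c·Cp_c·(T_c,out − T_c,in)
ṁ_c = 6162.5 / [1.71 × (103 − 60.3)] = 84.398 kg/min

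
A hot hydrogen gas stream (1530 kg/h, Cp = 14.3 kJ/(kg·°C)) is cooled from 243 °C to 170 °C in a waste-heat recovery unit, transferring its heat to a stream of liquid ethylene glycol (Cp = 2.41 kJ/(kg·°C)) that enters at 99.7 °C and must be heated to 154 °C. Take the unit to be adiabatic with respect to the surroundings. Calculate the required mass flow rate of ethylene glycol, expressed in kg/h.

Heat released by hot stream: Q = 1530 × 14.3 × (243 − 170) = 1.5972e+06 kJ/h
Energy balance on cold side (adiabatic exchanger): Q = ṁ_c·Cp_c·(T_c,out − T_c,in)
ṁ_c = 1.5972e+06 / [2.41 × (154 − 99.7)] = 12205 kg/h

ṁ_c = 12200 kg/h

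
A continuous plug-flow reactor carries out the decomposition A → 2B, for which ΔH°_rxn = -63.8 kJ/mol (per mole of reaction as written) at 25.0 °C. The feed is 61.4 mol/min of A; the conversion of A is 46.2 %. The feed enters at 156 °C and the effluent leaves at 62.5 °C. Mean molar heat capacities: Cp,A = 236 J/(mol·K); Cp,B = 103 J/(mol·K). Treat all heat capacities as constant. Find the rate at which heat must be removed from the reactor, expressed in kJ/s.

Extent of reaction ξ = 0.462 × 61.4 = 28.367 mol/min
Reaction term: ξ·ΔH°_rxn = 28.367 × -63.8 = -1809.8 kJ/min
Sensible, feed 156→25 °C: -1898.2 kJ/min
Outlet flows (mol/min): A 33.033, B 56.734
Sensible, products 25→62.5 °C: 511.48 kJ/min
Q = ΔH = -3196.6 kJ/min = -53.276 kW
Heat removed = 53.276 kJ/s

Q_out = 53.3 kJ/s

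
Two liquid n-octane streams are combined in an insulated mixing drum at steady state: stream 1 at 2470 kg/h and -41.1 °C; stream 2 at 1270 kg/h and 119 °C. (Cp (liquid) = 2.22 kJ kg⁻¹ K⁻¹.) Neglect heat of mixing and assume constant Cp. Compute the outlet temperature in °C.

T_out = 13.3 °C

Energy balance with Q = 0: Σ ṁᵢCp,ᵢ(T_out − Tᵢ) = 0
Σ ṁᵢCp,ᵢTᵢ = 2470×2.22×-41.1 + 1270×2.22×119 = 110140
Σ ṁᵢCp,ᵢ = 2470×2.22 + 1270×2.22 = 8302.8
T_out = 110140 / 8302.8 = 13.266 °C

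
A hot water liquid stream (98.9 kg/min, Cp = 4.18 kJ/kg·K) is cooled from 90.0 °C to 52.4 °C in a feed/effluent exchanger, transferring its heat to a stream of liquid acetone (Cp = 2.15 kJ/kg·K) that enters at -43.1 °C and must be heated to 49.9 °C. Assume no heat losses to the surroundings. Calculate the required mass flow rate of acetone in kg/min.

ṁ_c = 77.7 kg/min

Heat released by hot stream: Q = 98.9 × 4.18 × (90.0 − 52.4) = 15544 kJ/min
Energy balance on cold side (adiabatic exchanger): Q = ṁ_c·Cp_c·(T_c,out − T_c,in)
ṁ_c = 15544 / [2.15 × (49.9 − -43.1)] = 77.739 kg/min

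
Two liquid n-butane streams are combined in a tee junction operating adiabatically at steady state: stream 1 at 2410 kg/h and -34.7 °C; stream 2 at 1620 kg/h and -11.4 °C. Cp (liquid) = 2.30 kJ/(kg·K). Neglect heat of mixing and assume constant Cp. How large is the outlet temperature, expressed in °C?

Energy balance with Q = 0: Σ ṁᵢCp,ᵢ(T_out − Tᵢ) = 0
T_out = Σ ṁᵢCp,ᵢTᵢ / Σ ṁᵢCp,ᵢ
      = -234820 / 9269 = -25.334 °C

T_out = -25.3 °C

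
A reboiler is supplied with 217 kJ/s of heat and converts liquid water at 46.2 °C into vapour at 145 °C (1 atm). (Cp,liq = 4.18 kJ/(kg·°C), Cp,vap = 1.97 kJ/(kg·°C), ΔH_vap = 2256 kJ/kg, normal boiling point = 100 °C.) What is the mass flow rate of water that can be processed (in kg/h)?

Δh = 4.18×(100−46.2) + 2256 + 1.97×(145−100) = 2569.5 kJ/kg
Q = 217 kJ/s = 217 kJ/s = 781200 kJ/h
ṁ = Q/Δh = 781200 / 2569.5 = 304.02 kg/h

ṁ = 304 kg/h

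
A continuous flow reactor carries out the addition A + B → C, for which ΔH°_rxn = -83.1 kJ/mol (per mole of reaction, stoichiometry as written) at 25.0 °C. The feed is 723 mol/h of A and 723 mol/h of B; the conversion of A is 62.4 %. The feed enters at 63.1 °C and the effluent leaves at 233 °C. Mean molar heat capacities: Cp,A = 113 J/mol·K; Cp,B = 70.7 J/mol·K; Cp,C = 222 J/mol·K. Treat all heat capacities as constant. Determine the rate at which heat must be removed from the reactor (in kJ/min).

Extent of reaction ξ = 0.624 × 723 = 451.15 mol/h
Reaction term: ξ·ΔH°_rxn = 451.15 × -83.1 = -37491 kJ/h
Sensible, feed 63.1→25 °C: -5060.3 kJ/h
Outlet flows (mol/h): A 271.85, B 271.85, C 451.15
Sensible, products 25→233 °C: 31220 kJ/h
Q = ΔH = -11331 kJ/h = -3.1476 kW
Heat removed = 188.86 kJ/min

Q_out = 189 kJ/min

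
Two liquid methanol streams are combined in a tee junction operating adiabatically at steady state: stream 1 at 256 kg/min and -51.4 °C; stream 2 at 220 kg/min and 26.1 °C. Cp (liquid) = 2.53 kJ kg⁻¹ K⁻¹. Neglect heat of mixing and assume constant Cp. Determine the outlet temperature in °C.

No heat crosses the boundary, so H_out = H_in.
Σ ṁᵢCp,ᵢTᵢ = 256×2.53×-51.4 + 220×2.53×26.1 = -18763
Σ ṁᵢCp,ᵢ = 256×2.53 + 220×2.53 = 1204.3
T_out = -18763 / 1204.3 = -15.581 °C

T_out = -15.6 °C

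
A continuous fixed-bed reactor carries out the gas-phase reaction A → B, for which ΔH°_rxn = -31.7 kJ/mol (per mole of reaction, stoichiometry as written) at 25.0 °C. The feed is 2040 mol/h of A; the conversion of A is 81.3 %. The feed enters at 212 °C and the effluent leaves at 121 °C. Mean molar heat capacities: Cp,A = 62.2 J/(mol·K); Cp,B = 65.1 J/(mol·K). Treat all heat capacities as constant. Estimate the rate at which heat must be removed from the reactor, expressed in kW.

Q_out = 17.7 kW

Extent of reaction ξ = 0.813 × 2040 = 1658.5 mol/h
Reaction term: ξ·ΔH°_rxn = 1658.5 × -31.7 = -52575 kJ/h
Sensible, feed 212→25 °C: -23728 kJ/h
Outlet flows (mol/h): A 381.48, B 1658.5
Sensible, products 25→121 °C: 12643 kJ/h
Q = ΔH = -63660 kJ/h = -17.683 kW
Heat removed = 17.683 kW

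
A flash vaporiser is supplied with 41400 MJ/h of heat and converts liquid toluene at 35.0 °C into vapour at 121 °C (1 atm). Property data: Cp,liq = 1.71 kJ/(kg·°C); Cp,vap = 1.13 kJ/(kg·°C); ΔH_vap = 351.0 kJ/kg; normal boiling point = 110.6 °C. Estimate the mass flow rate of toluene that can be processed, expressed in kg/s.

ṁ = 23.4 kg/s

Δh = 1.71×(110.6−35.0) + 351.0 + 1.13×(121−110.6) = 492.03 kJ/kg
Q = 41400 MJ/h = 11500 kJ/s = 11500 kJ/s
ṁ = Q/Δh = 11500 / 492.03 = 23.373 kg/s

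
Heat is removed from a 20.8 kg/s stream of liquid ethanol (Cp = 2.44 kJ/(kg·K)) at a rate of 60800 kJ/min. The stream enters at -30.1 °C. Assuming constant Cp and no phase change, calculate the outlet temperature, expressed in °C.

Q = 60800 kJ/min = 1013.3 kJ/s
ΔT = Q/(ṁ·Cp) = 1013.3/(20.8×2.44) = 19.966 K
T_out = -30.1 − 19.966 = -50.066 °C

T_out = -50.1 °C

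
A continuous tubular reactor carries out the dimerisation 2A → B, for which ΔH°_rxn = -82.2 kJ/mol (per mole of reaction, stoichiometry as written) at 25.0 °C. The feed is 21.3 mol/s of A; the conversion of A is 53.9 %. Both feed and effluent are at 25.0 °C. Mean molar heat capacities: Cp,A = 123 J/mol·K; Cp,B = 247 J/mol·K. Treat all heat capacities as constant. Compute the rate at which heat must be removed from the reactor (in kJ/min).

Extent of reaction ξ = 0.539 × 21.3 / 2 = 5.7404 mol/s
Reaction term: ξ·ΔH°_rxn = 5.7404 × -82.2 = -471.86 kJ/s
Q = ΔH = -471.86 kJ/s = -471.86 kW
Heat removed = 28311 kJ/min

Q_out = 28300 kJ/min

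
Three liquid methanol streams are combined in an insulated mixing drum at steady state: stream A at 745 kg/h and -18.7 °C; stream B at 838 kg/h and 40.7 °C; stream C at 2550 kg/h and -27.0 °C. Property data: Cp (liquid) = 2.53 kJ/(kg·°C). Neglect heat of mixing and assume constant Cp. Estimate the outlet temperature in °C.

No heat crosses the boundary, so H_out = H_in.
Σ ṁᵢCp,ᵢTᵢ = 745×2.53×-18.7 + 838×2.53×40.7 + 2550×2.53×-27.0 = -123150
Σ ṁᵢCp,ᵢ = 745×2.53 + 838×2.53 + 2550×2.53 = 10456
T_out = -123150 / 10456 = -11.777 °C

T_out = -11.8 °C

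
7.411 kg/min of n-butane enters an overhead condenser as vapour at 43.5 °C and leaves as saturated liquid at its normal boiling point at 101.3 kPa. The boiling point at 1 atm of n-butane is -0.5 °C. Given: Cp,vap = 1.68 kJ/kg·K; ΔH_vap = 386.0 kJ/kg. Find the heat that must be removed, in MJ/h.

Q_c = 205 MJ/h

vapour 43.5→-0.5 °C: -73.92 kJ/kg
condensation at -0.5 °C: -386 kJ/kg
Δh = -73.92 + -386 = -459.92 kJ/kg
Q = ṁ·Δh = 7.411 kg/min × -459.92 kJ/kg = -3408.5 kJ/min
|Q| = 56.808 kW = 204.51 MJ/h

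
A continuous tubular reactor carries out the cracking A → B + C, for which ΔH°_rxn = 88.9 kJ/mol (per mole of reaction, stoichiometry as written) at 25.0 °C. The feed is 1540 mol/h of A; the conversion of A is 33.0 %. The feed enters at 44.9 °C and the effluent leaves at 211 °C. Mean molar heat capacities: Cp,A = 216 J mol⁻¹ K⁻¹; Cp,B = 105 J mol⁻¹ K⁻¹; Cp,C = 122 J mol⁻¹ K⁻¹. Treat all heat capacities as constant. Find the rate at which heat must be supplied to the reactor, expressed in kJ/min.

Extent of reaction ξ = 0.330 × 1540 = 508.2 mol/h
Reaction term: ξ·ΔH°_rxn = 508.2 × 88.9 = 45179 kJ/h
Sensible, feed 44.9→25 °C: -6619.5 kJ/h
Outlet flows (mol/h): A 1031.8, B 508.2, C 508.2
Sensible, products 25→211 °C: 62911 kJ/h
Q = ΔH = 101470 kJ/h = 28.186 kW
Heat supplied = 1691.2 kJ/min

Q_in = 1690 kJ/min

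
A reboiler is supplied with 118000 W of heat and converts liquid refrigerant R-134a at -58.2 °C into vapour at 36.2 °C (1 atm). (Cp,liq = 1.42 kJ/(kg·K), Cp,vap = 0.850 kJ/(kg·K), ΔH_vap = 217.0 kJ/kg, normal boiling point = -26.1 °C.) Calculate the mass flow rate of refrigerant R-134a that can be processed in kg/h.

Δh = 1.42×(-26.1−-58.2) + 217.0 + 0.850×(36.2−-26.1) = 315.54 kJ/kg
Q = 118000 W = 118 kJ/s = 424800 kJ/h
ṁ = Q/Δh = 424800 / 315.54 = 1346.3 kg/h

ṁ = 1350 kg/h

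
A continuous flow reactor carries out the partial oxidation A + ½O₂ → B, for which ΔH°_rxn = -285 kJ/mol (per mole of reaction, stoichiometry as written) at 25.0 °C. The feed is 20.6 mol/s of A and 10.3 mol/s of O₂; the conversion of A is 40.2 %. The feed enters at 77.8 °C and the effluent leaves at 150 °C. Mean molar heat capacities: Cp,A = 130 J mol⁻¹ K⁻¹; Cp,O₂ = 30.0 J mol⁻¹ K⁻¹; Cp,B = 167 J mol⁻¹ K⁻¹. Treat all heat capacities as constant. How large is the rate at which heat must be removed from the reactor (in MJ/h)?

Q_out = 7640 MJ/h

Extent of reaction ξ = 0.402 × 20.6 = 8.2812 mol/s
Reaction term: ξ·ΔH°_rxn = 8.2812 × -285 = -2360.1 kJ/s
Sensible, feed 77.8→25 °C: -157.71 kJ/s
Outlet flows (mol/s): A 12.319, O₂ 6.1594, B 8.2812
Sensible, products 25→150 °C: 396.15 kJ/s
Q = ΔH = -2121.7 kJ/s = -2121.7 kW
Heat removed = 7638.1 MJ/h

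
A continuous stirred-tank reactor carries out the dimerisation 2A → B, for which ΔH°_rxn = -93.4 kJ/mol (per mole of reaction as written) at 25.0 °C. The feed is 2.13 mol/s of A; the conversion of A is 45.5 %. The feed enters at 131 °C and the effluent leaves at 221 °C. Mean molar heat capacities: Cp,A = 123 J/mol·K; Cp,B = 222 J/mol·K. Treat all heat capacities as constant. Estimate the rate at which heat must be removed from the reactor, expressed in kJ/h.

Extent of reaction ξ = 0.455 × 2.13 / 2 = 0.48457 mol/s
Reaction term: ξ·ΔH°_rxn = 0.48457 × -93.4 = -45.259 kJ/s
Sensible, feed 131→25 °C: -27.771 kJ/s
Outlet flows (mol/s): A 1.1608, B 0.48457
Sensible, products 25→221 °C: 49.071 kJ/s
Q = ΔH = -23.96 kJ/s = -23.96 kW
Heat removed = 86255 kJ/h

Q_out = 86300 kJ/h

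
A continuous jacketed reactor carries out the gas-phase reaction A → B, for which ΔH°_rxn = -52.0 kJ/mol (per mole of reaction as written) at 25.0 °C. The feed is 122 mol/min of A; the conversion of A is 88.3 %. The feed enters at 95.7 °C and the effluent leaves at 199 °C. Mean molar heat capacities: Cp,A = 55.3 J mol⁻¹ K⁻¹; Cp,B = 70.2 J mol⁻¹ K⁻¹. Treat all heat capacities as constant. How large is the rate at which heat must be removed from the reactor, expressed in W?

Q_out = 77100 W

Extent of reaction ξ = 0.883 × 122 = 107.73 mol/min
Reaction term: ξ·ΔH°_rxn = 107.73 × -52.0 = -5601.8 kJ/min
Sensible, feed 95.7→25 °C: -476.98 kJ/min
Outlet flows (mol/min): A 14.274, B 107.73
Sensible, products 25→199 °C: 1453.2 kJ/min
Q = ΔH = -4625.5 kJ/min = -77.092 kW
Heat removed = 77092 W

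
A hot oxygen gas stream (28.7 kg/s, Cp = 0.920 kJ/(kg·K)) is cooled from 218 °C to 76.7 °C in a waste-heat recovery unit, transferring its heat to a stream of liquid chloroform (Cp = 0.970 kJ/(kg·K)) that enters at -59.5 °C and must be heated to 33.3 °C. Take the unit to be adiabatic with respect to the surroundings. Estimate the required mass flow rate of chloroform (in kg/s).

Heat released by hot stream: Q = 28.7 × 0.920 × (218 − 76.7) = 3730.9 kJ/s
Energy balance on cold side (adiabatic exchanger): Q = ṁ_c·Cp_c·(T_c,out − T_c,in)
ṁ_c = 3730.9 / [0.970 × (33.3 − -59.5)] = 41.447 kg/s

ṁ_c = 41.4 kg/s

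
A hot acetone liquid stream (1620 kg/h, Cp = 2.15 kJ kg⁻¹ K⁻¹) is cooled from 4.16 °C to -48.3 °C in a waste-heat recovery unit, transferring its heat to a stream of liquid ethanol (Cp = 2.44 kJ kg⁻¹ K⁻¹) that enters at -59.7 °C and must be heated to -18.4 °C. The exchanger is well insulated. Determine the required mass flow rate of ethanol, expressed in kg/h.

ṁ_c = 1810 kg/h

Heat released by hot stream: Q = 1620 × 2.15 × (4.16 − -48.3) = 182720 kJ/h
Energy balance on cold side (adiabatic exchanger): Q = ṁ_c·Cp_c·(T_c,out − T_c,in)
ṁ_c = 182720 / [2.44 × (-18.4 − -59.7)] = 1813.2 kg/h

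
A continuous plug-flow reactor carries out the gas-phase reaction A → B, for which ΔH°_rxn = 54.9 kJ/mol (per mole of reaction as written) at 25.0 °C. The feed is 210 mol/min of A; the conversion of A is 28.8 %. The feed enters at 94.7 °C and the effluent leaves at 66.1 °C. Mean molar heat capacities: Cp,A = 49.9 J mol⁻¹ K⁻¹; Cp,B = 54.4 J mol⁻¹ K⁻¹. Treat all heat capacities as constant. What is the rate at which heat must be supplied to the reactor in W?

Q_in = 50500 W

Extent of reaction ξ = 0.288 × 210 = 60.48 mol/min
Reaction term: ξ·ΔH°_rxn = 60.48 × 54.9 = 3320.4 kJ/min
Sensible, feed 94.7→25 °C: -730.39 kJ/min
Outlet flows (mol/min): A 149.52, B 60.48
Sensible, products 25→66.1 °C: 441.87 kJ/min
Q = ΔH = 3031.8 kJ/min = 50.531 kW
Heat supplied = 50531 W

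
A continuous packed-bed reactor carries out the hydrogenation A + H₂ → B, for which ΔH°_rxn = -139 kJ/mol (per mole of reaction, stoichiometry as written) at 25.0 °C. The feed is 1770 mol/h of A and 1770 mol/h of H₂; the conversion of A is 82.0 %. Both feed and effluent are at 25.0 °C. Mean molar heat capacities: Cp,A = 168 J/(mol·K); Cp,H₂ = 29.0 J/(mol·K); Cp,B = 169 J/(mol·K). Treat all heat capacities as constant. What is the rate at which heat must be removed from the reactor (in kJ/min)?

Q_out = 3360 kJ/min

Extent of reaction ξ = 0.820 × 1770 = 1451.4 mol/h
Reaction term: ξ·ΔH°_rxn = 1451.4 × -139 = -201740 kJ/h
Q = ΔH = -201740 kJ/h = -56.04 kW
Heat removed = 3362.4 kJ/min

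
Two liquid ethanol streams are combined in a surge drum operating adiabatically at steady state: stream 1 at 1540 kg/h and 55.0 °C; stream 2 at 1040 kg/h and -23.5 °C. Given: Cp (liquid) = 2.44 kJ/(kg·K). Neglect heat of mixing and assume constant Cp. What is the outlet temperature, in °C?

T_out = 23.4 °C

Adiabatic, steady state ⇒ Σ ṁᵢCp,ᵢ(T_out − Tᵢ) = 0
T_out = Σ ṁᵢCp,ᵢTᵢ / Σ ṁᵢCp,ᵢ
      = 147030 / 6295.2 = 23.357 °C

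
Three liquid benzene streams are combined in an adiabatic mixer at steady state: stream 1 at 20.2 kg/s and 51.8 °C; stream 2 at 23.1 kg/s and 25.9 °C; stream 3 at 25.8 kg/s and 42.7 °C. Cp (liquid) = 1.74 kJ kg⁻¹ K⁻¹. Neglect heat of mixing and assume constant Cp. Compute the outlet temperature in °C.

T_out = 39.7 °C

Adiabatic, steady state ⇒ Σ ṁᵢCp,ᵢ(T_out − Tᵢ) = 0
Σ ṁᵢCp,ᵢTᵢ = 20.2×1.74×51.8 + 23.1×1.74×25.9 + 25.8×1.74×42.7 = 4778.6
Σ ṁᵢCp,ᵢ = 20.2×1.74 + 23.1×1.74 + 25.8×1.74 = 120.23
T_out = 4778.6 / 120.23 = 39.744 °C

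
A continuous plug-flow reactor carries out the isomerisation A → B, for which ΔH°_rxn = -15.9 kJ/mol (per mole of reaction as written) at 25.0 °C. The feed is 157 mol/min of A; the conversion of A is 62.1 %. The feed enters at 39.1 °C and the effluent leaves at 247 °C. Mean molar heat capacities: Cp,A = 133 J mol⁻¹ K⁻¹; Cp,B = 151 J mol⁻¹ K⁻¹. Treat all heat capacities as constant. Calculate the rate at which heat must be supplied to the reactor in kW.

Extent of reaction ξ = 0.621 × 157 = 97.497 mol/min
Reaction term: ξ·ΔH°_rxn = 97.497 × -15.9 = -1550.2 kJ/min
Sensible, feed 39.1→25 °C: -294.42 kJ/min
Outlet flows (mol/min): A 59.503, B 97.497
Sensible, products 25→247 °C: 5025.2 kJ/min
Q = ΔH = 3180.6 kJ/min = 53.009 kW
Heat supplied = 53.009 kW

Q_in = 53.0 kW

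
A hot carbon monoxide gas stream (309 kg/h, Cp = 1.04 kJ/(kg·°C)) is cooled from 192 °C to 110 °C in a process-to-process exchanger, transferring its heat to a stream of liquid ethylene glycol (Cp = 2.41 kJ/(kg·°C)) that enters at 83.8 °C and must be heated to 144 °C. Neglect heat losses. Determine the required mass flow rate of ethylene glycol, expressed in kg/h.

Heat released by hot stream: Q = 309 × 1.04 × (192 − 110) = 26352 kJ/h
Energy balance on cold side (adiabatic exchanger): Q = ṁ_c·Cp_c·(T_c,out − T_c,in)
ṁ_c = 26352 / [2.41 × (144 − 83.8)] = 181.63 kg/h

ṁ_c = 182 kg/h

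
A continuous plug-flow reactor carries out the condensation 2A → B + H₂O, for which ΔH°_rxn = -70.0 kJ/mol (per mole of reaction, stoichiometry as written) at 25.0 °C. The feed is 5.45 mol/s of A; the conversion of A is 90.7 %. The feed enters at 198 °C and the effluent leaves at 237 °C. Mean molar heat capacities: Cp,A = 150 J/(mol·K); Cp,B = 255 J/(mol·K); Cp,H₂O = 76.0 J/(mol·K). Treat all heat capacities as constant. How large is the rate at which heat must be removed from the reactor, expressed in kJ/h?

Extent of reaction ξ = 0.907 × 5.45 / 2 = 2.4716 mol/s
Reaction term: ξ·ΔH°_rxn = 2.4716 × -70.0 = -173.01 kJ/s
Sensible, feed 198→25 °C: -141.43 kJ/s
Outlet flows (mol/s): A 0.50685, B 2.4716, H₂O 2.4716
Sensible, products 25→237 °C: 189.55 kJ/s
Q = ΔH = -124.88 kJ/s = -124.88 kW
Heat removed = 449580 kJ/h

Q_out = 450000 kJ/h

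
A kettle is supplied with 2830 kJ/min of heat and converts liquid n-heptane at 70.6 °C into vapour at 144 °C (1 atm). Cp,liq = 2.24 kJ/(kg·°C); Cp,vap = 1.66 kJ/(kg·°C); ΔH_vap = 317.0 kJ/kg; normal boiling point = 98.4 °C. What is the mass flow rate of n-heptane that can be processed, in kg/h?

ṁ = 373 kg/h

Δh = 2.24×(98.4−70.6) + 317.0 + 1.66×(144−98.4) = 454.97 kJ/kg
Q = 2830 kJ/min = 47.167 kJ/s = 169800 kJ/h
ṁ = Q/Δh = 169800 / 454.97 = 373.21 kg/h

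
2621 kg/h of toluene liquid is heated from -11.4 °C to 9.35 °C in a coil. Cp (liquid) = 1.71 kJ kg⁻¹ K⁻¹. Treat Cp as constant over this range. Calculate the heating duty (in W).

Q = 25800 W

Q = ṁ·Cp·ΔT = 2621 × 1.71 × (9.35 − -11.4) = 93000 kJ/h
Converting: 93000 / 3600 s = 25.833 kW
Heating duty = 25833 W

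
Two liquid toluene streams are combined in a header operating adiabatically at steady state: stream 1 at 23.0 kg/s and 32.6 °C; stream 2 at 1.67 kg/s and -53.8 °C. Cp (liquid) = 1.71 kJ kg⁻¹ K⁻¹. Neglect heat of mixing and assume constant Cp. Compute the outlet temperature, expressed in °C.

T_out = 26.8 °C

Energy balance with Q = 0: Σ ṁᵢCp,ᵢ(T_out − Tᵢ) = 0
Σ ṁᵢCp,ᵢTᵢ = 23.0×1.71×32.6 + 1.67×1.71×-53.8 = 1128.5
Σ ṁᵢCp,ᵢ = 23.0×1.71 + 1.67×1.71 = 42.186
T_out = 1128.5 / 42.186 = 26.751 °C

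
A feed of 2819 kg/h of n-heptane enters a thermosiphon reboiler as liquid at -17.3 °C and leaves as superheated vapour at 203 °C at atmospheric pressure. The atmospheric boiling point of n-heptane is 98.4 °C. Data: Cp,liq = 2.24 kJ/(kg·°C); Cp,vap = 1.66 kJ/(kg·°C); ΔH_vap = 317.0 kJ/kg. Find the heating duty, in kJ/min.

liquid -17.3→98.4 °C: 259.17 kJ/kg
vaporisation at 98.4 °C: 317 kJ/kg
vapour 98.4→203 °C: 173.64 kJ/kg
Δh = 259.17 + 317 + 173.64 = 749.8 kJ/kg
Q = ṁ·Δh = 2819 kg/h × 749.8 kJ/kg = 2.1137e+06 kJ/h
|Q| = 587.14 kW = 35228 kJ/min

Q = 35200 kJ/min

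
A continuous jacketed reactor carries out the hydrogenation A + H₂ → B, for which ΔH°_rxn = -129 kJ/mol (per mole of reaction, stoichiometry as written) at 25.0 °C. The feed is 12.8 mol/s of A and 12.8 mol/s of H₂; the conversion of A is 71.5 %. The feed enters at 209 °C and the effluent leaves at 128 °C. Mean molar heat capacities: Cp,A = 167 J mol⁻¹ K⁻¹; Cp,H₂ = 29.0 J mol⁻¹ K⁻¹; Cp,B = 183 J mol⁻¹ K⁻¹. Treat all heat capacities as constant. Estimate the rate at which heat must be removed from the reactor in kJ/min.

Q_out = 83800 kJ/min

Extent of reaction ξ = 0.715 × 12.8 = 9.152 mol/s
Reaction term: ξ·ΔH°_rxn = 9.152 × -129 = -1180.6 kJ/s
Sensible, feed 209→25 °C: -461.62 kJ/s
Outlet flows (mol/s): A 3.648, H₂ 3.648, B 9.152
Sensible, products 25→128 °C: 246.15 kJ/s
Q = ΔH = -1396.1 kJ/s = -1396.1 kW
Heat removed = 83765 kJ/min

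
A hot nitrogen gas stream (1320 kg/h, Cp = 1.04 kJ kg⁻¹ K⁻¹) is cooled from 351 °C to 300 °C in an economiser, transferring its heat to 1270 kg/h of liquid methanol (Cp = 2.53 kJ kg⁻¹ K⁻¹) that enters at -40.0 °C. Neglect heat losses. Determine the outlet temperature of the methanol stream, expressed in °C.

T_c,out = -18.2 °C

Heat released by hot stream: Q = 1320 × 1.04 × (351 − 300) = 70013 kJ/h
Energy balance on cold side (adiabatic exchanger): Q = ṁ_c·Cp_c·(T_c,out − T_c,in)
T_c,out = -40.0 + 70013/(1270 × 2.53) = -18.21 °C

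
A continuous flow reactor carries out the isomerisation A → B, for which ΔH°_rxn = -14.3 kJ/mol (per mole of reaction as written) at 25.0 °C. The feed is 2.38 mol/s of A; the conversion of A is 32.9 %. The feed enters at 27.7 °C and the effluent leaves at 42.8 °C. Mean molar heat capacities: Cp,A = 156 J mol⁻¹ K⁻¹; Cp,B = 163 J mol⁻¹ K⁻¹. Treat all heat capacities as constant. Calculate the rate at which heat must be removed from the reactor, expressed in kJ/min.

Q_out = 330 kJ/min

Extent of reaction ξ = 0.329 × 2.38 = 0.78302 mol/s
Reaction term: ξ·ΔH°_rxn = 0.78302 × -14.3 = -11.197 kJ/s
Sensible, feed 27.7→25 °C: -1.0025 kJ/s
Outlet flows (mol/s): A 1.597, B 0.78302
Sensible, products 25→42.8 °C: 6.7063 kJ/s
Q = ΔH = -5.4933 kJ/s = -5.4933 kW
Heat removed = 329.6 kJ/min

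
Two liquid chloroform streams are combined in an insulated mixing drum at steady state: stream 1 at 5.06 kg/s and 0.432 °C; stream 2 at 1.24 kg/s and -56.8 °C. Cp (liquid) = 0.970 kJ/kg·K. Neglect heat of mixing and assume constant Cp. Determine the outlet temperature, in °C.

T_out = -10.8 °C

Adiabatic, steady state ⇒ Σ ṁᵢCp,ᵢ(T_out − Tᵢ) = 0
Σ ṁᵢCp,ᵢTᵢ = 5.06×0.970×0.432 + 1.24×0.970×-56.8 = -66.199
Σ ṁᵢCp,ᵢ = 5.06×0.970 + 1.24×0.970 = 6.111
T_out = -66.199 / 6.111 = -10.833 °C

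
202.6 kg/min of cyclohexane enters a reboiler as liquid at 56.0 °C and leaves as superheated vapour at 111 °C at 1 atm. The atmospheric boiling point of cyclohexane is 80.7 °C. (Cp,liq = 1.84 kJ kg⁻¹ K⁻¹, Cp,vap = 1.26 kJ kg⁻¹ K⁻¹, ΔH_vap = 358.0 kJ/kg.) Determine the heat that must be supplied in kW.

Q = 1490 kW

liquid 56.0→80.7 °C: 45.448 kJ/kg
vaporisation at 80.7 °C: 358 kJ/kg
vapour 80.7→111 °C: 38.178 kJ/kg
Δh = 45.448 + 358 + 38.178 = 441.63 kJ/kg
Q = ṁ·Δh = 202.6 kg/min × 441.63 kJ/kg = 89473 kJ/min
|Q| = 1491.2 kW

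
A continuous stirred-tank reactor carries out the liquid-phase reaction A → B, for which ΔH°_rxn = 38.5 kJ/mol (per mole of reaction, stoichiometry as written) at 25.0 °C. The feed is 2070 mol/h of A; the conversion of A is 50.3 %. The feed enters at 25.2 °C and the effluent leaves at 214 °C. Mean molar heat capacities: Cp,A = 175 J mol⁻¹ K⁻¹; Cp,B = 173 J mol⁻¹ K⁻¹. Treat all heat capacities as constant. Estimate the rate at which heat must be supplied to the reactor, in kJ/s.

Extent of reaction ξ = 0.503 × 2070 = 1041.2 mol/h
Reaction term: ξ·ΔH°_rxn = 1041.2 × 38.5 = 40087 kJ/h
Sensible, feed 25.2→25 °C: -72.45 kJ/h
Outlet flows (mol/h): A 1028.8, B 1041.2
Sensible, products 25→214 °C: 68072 kJ/h
Q = ΔH = 108090 kJ/h = 30.024 kW
Heat supplied = 30.024 kJ/s

Q_in = 30.0 kJ/s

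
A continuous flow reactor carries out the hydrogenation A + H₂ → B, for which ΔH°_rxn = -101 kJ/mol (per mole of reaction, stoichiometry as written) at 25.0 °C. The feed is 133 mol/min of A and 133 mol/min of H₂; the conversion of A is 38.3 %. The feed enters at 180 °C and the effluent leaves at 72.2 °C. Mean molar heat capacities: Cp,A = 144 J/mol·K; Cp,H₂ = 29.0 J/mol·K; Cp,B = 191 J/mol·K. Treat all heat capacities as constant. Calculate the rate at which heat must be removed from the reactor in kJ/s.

Q_out = 126 kJ/s

Extent of reaction ξ = 0.383 × 133 = 50.939 mol/min
Reaction term: ξ·ΔH°_rxn = 50.939 × -101 = -5144.8 kJ/min
Sensible, feed 180→25 °C: -3566.4 kJ/min
Outlet flows (mol/min): A 82.061, H₂ 82.061, B 50.939
Sensible, products 25→72.2 °C: 1129.3 kJ/min
Q = ΔH = -7581.9 kJ/min = -126.37 kW
Heat removed = 126.37 kJ/s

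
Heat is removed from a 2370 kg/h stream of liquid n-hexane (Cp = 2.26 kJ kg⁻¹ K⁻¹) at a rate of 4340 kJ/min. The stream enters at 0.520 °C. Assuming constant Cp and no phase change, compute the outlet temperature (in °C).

T_out = -48.1 °C

Q = 4340 kJ/min = 260400 kJ/h
ΔT = Q/(ṁ·Cp) = 260400/(2370×2.26) = 48.617 K
T_out = 0.520 − 48.617 = -48.097 °C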